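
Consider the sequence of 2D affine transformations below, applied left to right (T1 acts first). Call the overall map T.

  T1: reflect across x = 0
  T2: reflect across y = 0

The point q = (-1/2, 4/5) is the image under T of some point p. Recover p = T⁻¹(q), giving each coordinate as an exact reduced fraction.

T1 = [-1 0 0; 0 1 0; 0 0 1]
T2·T1 = [-1 0 0; 0 -1 0; 0 0 1]
det M = 1; M⁻¹ = [-1 0 0; 0 -1 0; 0 0 1]
M⁻¹ · (-1/2, 4/5)ᵀ = (1/2, -4/5)ᵀ

p = (1/2, -4/5)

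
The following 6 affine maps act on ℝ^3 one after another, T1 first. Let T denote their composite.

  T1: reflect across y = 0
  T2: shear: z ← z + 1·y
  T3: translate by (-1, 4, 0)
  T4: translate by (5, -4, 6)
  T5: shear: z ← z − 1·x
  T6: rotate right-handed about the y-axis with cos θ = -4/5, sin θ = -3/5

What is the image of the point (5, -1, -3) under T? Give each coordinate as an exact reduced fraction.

T1 reflect across y = 0: (5, -1, -3) → (5, 1, -3)
T2 shear: z ← z + 1·y: (5, 1, -3) → (5, 1, -2)
T3 translate by (-1, 4, 0): (5, 1, -2) → (4, 5, -2)
T4 translate by (5, -4, 6): (4, 5, -2) → (9, 1, 4)
T5 shear: z ← z − 1·x: (9, 1, 4) → (9, 1, -5)
T6 rotate right-handed about the y-axis with cos θ = -4/5, sin θ = -3/5: (9, 1, -5) → (-21/5, 1, 47/5)

T(p) = (-21/5, 1, 47/5)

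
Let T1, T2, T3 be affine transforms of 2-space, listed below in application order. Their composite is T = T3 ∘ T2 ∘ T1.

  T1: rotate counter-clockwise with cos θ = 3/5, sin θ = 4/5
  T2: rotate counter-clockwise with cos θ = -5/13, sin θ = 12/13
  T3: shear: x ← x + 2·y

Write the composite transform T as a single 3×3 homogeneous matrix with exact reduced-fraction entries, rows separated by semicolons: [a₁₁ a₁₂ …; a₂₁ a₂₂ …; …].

T1 = [3/5 -4/5 0; 4/5 3/5 0; 0 0 1]
T2·T1 = [-63/65 -16/65 0; 16/65 -63/65 0; 0 0 1]
T3·…·T1 = [-31/65 -142/65 0; 16/65 -63/65 0; 0 0 1]

T = [-31/65 -142/65 0; 16/65 -63/65 0; 0 0 1]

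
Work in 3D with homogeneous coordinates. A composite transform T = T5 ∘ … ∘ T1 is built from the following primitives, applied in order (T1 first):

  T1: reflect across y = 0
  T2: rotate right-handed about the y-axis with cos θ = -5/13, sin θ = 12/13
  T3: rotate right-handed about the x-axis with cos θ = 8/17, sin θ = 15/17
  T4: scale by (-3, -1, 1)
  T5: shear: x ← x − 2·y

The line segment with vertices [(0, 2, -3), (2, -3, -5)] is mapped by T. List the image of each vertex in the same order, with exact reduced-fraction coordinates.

T1 reflect across y = 0: (0, 2, -3) → (0, -2, -3); (2, -3, -5) → (2, 3, -5)
T2 rotate right-handed about the y-axis with cos θ = -5/13, sin θ = 12/13: (0, -2, -3) → (-36/13, -2, 15/13); (2, 3, -5) → (-70/13, 3, 1/13)
T3 rotate right-handed about the x-axis with cos θ = 8/17, sin θ = 15/17: (-36/13, -2, 15/13) → (-36/13, -433/221, -270/221); (-70/13, 3, 1/13) → (-70/13, 297/221, 593/221)
T4 scale by (-3, -1, 1): (-36/13, -433/221, -270/221) → (108/13, 433/221, -270/221); (-70/13, 297/221, 593/221) → (210/13, -297/221, 593/221)
T5 shear: x ← x − 2·y: (108/13, 433/221, -270/221) → (970/221, 433/221, -270/221); (210/13, -297/221, 593/221) → (4164/221, -297/221, 593/221)

image vertices: (970/221, 433/221, -270/221), (4164/221, -297/221, 593/221)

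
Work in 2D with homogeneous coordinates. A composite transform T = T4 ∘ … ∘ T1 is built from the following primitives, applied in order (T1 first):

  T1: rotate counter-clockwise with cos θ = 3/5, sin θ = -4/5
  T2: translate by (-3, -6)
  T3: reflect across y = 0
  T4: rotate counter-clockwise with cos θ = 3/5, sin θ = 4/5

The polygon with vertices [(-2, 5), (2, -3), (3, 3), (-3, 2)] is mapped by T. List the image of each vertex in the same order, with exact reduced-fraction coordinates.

T1 rotate counter-clockwise with cos θ = 3/5, sin θ = -4/5: (-2, 5) → (14/5, 23/5); (2, -3) → (-6/5, -17/5); (3, 3) → (21/5, -3/5); (-3, 2) → (-1/5, 18/5)
T2 translate by (-3, -6): (14/5, 23/5) → (-1/5, -7/5); (-6/5, -17/5) → (-21/5, -47/5); (21/5, -3/5) → (6/5, -33/5); (-1/5, 18/5) → (-16/5, -12/5)
T3 reflect across y = 0: (-1/5, -7/5) → (-1/5, 7/5); (-21/5, -47/5) → (-21/5, 47/5); (6/5, -33/5) → (6/5, 33/5); (-16/5, -12/5) → (-16/5, 12/5)
T4 rotate counter-clockwise with cos θ = 3/5, sin θ = 4/5: (-1/5, 7/5) → (-31/25, 17/25); (-21/5, 47/5) → (-251/25, 57/25); (6/5, 33/5) → (-114/25, 123/25); (-16/5, 12/5) → (-96/25, -28/25)

image vertices: (-31/25, 17/25), (-251/25, 57/25), (-114/25, 123/25), (-96/25, -28/25)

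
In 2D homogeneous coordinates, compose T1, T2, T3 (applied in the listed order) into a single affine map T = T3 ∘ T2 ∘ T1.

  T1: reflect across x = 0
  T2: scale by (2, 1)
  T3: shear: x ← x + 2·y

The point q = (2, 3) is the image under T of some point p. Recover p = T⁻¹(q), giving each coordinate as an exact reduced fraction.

T1 = [-1 0 0; 0 1 0; 0 0 1]
T2·T1 = [-2 0 0; 0 1 0; 0 0 1]
T3·…·T1 = [-2 2 0; 0 1 0; 0 0 1]
det M = -2; M⁻¹ = [-1/2 1 0; 0 1 0; 0 0 1]
M⁻¹ · (2, 3)ᵀ = (2, 3)ᵀ

p = (2, 3)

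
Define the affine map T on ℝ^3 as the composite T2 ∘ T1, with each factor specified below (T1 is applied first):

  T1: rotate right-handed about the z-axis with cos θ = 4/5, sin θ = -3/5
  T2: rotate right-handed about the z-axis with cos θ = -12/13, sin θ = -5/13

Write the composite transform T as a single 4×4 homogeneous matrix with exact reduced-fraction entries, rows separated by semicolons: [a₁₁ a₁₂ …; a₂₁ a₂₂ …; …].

T = [-63/65 -16/65 0 0; 16/65 -63/65 0 0; 0 0 1 0; 0 0 0 1]

T1 = [4/5 3/5 0 0; -3/5 4/5 0 0; 0 0 1 0; 0 0 0 1]
T2·T1 = [-63/65 -16/65 0 0; 16/65 -63/65 0 0; 0 0 1 0; 0 0 0 1]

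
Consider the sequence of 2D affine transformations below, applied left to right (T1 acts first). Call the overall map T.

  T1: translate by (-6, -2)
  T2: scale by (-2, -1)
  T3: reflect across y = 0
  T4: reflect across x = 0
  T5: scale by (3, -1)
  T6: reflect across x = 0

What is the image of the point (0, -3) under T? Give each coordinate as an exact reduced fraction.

T(p) = (36, 5)

T1 translate by (-6, -2): (0, -3) → (-6, -5)
T2 scale by (-2, -1): (-6, -5) → (12, 5)
T3 reflect across y = 0: (12, 5) → (12, -5)
T4 reflect across x = 0: (12, -5) → (-12, -5)
T5 scale by (3, -1): (-12, -5) → (-36, 5)
T6 reflect across x = 0: (-36, 5) → (36, 5)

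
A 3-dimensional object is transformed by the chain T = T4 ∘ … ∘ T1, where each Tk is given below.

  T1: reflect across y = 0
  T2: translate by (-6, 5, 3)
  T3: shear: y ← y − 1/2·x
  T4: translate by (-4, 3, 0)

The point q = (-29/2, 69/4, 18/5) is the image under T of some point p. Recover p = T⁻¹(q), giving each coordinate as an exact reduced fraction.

T1 = [1 0 0 0; 0 -1 0 0; 0 0 1 0; 0 0 0 1]
T2·T1 = [1 0 0 -6; 0 -1 0 5; 0 0 1 3; 0 0 0 1]
T3·…·T1 = [1 0 0 -6; -1/2 -1 0 8; 0 0 1 3; 0 0 0 1]
T4·…·T1 = [1 0 0 -10; -1/2 -1 0 11; 0 0 1 3; 0 0 0 1]
det M = -1; M⁻¹ = [1 0 0 10; -1/2 -1 0 6; 0 0 1 -3; 0 0 0 1]
M⁻¹ · (-29/2, 69/4, 18/5)ᵀ = (-9/2, -4, 3/5)ᵀ

p = (-9/2, -4, 3/5)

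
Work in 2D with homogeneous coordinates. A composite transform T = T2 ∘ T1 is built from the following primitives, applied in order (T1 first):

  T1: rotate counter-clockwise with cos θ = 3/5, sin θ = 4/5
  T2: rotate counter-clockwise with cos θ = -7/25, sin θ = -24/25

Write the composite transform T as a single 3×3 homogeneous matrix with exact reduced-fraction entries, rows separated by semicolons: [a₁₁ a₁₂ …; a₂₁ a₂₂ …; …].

T1 = [3/5 -4/5 0; 4/5 3/5 0; 0 0 1]
T2·T1 = [3/5 4/5 0; -4/5 3/5 0; 0 0 1]

T = [3/5 4/5 0; -4/5 3/5 0; 0 0 1]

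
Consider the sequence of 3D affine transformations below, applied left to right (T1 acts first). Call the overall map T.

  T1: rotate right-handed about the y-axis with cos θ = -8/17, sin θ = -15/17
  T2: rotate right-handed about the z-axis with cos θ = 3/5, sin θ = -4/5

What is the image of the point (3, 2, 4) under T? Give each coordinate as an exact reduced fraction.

T1 rotate right-handed about the y-axis with cos θ = -8/17, sin θ = -15/17: (3, 2, 4) → (-84/17, 2, 13/17)
T2 rotate right-handed about the z-axis with cos θ = 3/5, sin θ = -4/5: (-84/17, 2, 13/17) → (-116/85, 438/85, 13/17)

T(p) = (-116/85, 438/85, 13/17)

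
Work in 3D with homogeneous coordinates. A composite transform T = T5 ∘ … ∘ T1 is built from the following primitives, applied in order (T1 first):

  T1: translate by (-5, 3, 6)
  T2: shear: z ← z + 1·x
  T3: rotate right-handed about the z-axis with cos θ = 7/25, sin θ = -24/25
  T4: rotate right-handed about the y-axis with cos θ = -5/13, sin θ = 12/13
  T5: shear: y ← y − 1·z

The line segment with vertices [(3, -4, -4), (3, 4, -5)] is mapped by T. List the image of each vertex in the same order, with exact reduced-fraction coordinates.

image vertices: (38/65, 77/325, 456/325), (-214/65, 2984/325, -1723/325)

T1 translate by (-5, 3, 6): (3, -4, -4) → (-2, -1, 2); (3, 4, -5) → (-2, 7, 1)
T2 shear: z ← z + 1·x: (-2, -1, 2) → (-2, -1, 0); (-2, 7, 1) → (-2, 7, -1)
T3 rotate right-handed about the z-axis with cos θ = 7/25, sin θ = -24/25: (-2, -1, 0) → (-38/25, 41/25, 0); (-2, 7, -1) → (154/25, 97/25, -1)
T4 rotate right-handed about the y-axis with cos θ = -5/13, sin θ = 12/13: (-38/25, 41/25, 0) → (38/65, 41/25, 456/325); (154/25, 97/25, -1) → (-214/65, 97/25, -1723/325)
T5 shear: y ← y − 1·z: (38/65, 41/25, 456/325) → (38/65, 77/325, 456/325); (-214/65, 97/25, -1723/325) → (-214/65, 2984/325, -1723/325)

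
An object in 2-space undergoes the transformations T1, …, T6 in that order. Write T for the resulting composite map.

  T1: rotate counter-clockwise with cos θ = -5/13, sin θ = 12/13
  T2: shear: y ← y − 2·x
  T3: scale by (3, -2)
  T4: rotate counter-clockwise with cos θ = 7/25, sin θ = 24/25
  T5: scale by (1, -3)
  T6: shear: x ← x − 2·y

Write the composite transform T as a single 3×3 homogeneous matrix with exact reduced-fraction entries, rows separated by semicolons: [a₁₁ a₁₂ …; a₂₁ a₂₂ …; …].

T = [-3057/325 -1224/65 0; 2004/325 678/65 0; 0 0 1]

T1 = [-5/13 -12/13 0; 12/13 -5/13 0; 0 0 1]
T2·T1 = [-5/13 -12/13 0; 22/13 19/13 0; 0 0 1]
T3·…·T1 = [-15/13 -36/13 0; -44/13 -38/13 0; 0 0 1]
T4·…·T1 = [951/325 132/65 0; -668/325 -226/65 0; 0 0 1]
T5·…·T1 = [951/325 132/65 0; 2004/325 678/65 0; 0 0 1]
T6·…·T1 = [-3057/325 -1224/65 0; 2004/325 678/65 0; 0 0 1]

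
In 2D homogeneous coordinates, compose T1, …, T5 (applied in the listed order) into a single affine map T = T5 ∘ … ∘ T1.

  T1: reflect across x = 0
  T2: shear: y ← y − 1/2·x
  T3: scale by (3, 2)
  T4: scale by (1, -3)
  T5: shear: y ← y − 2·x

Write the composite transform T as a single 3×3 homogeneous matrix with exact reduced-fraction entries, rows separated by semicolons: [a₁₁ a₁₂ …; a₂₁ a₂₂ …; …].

T = [-3 0 0; 3 -6 0; 0 0 1]

T1 = [-1 0 0; 0 1 0; 0 0 1]
T2·T1 = [-1 0 0; 1/2 1 0; 0 0 1]
T3·…·T1 = [-3 0 0; 1 2 0; 0 0 1]
T4·…·T1 = [-3 0 0; -3 -6 0; 0 0 1]
T5·…·T1 = [-3 0 0; 3 -6 0; 0 0 1]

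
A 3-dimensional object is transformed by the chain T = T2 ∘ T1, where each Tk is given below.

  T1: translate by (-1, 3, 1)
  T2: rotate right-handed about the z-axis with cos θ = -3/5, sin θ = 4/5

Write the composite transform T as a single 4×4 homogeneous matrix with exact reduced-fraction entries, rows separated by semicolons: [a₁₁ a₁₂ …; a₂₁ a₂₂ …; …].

T = [-3/5 -4/5 0 -9/5; 4/5 -3/5 0 -13/5; 0 0 1 1; 0 0 0 1]

T1 = [1 0 0 -1; 0 1 0 3; 0 0 1 1; 0 0 0 1]
T2·T1 = [-3/5 -4/5 0 -9/5; 4/5 -3/5 0 -13/5; 0 0 1 1; 0 0 0 1]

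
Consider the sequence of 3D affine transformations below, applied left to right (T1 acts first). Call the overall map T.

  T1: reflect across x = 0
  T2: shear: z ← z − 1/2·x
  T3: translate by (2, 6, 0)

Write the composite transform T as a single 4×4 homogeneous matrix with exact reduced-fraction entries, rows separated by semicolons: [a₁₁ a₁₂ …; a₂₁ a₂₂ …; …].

T = [-1 0 0 2; 0 1 0 6; 1/2 0 1 0; 0 0 0 1]

T1 = [-1 0 0 0; 0 1 0 0; 0 0 1 0; 0 0 0 1]
T2·T1 = [-1 0 0 0; 0 1 0 0; 1/2 0 1 0; 0 0 0 1]
T3·…·T1 = [-1 0 0 2; 0 1 0 6; 1/2 0 1 0; 0 0 0 1]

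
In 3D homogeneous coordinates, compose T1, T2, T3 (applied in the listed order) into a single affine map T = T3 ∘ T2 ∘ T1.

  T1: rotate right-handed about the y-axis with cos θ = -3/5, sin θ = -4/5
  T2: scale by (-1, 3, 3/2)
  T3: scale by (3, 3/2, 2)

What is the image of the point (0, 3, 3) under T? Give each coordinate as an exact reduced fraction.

T1 rotate right-handed about the y-axis with cos θ = -3/5, sin θ = -4/5: (0, 3, 3) → (-12/5, 3, -9/5)
T2 scale by (-1, 3, 3/2): (-12/5, 3, -9/5) → (12/5, 9, -27/10)
T3 scale by (3, 3/2, 2): (12/5, 9, -27/10) → (36/5, 27/2, -27/5)

T(p) = (36/5, 27/2, -27/5)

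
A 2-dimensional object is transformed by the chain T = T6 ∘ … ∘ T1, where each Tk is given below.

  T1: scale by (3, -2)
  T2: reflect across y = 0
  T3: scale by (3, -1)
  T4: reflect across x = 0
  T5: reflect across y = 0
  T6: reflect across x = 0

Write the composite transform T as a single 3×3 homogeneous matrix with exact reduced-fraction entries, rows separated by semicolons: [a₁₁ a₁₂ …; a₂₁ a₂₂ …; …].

T1 = [3 0 0; 0 -2 0; 0 0 1]
T2·T1 = [3 0 0; 0 2 0; 0 0 1]
T3·…·T1 = [9 0 0; 0 -2 0; 0 0 1]
T4·…·T1 = [-9 0 0; 0 -2 0; 0 0 1]
T5·…·T1 = [-9 0 0; 0 2 0; 0 0 1]
T6·…·T1 = [9 0 0; 0 2 0; 0 0 1]

T = [9 0 0; 0 2 0; 0 0 1]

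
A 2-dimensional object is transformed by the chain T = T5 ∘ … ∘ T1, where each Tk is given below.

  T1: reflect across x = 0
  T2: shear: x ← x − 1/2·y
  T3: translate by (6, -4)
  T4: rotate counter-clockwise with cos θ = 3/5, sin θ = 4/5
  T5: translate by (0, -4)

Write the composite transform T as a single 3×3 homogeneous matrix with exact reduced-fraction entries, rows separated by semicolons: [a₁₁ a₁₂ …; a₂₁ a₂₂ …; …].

T1 = [-1 0 0; 0 1 0; 0 0 1]
T2·T1 = [-1 -1/2 0; 0 1 0; 0 0 1]
T3·…·T1 = [-1 -1/2 6; 0 1 -4; 0 0 1]
T4·…·T1 = [-3/5 -11/10 34/5; -4/5 1/5 12/5; 0 0 1]
T5·…·T1 = [-3/5 -11/10 34/5; -4/5 1/5 -8/5; 0 0 1]

T = [-3/5 -11/10 34/5; -4/5 1/5 -8/5; 0 0 1]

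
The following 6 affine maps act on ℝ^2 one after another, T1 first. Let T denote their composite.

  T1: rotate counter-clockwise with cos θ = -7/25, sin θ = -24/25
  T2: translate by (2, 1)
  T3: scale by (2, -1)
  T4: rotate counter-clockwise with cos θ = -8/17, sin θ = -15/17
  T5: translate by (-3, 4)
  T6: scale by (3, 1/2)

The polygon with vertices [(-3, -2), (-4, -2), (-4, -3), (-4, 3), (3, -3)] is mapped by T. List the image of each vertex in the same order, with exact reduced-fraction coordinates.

image vertices: (-9924/425, 949/425), (-2268/85, 188/85), (-10503/425, 1328/425), (-621/17, -40/17), (-591/425, 1391/425)

T1 rotate counter-clockwise with cos θ = -7/25, sin θ = -24/25: (-3, -2) → (-27/25, 86/25); (-4, -2) → (-4/5, 22/5); (-4, -3) → (-44/25, 117/25); (-4, 3) → (4, 3); (3, -3) → (-93/25, -51/25)
T2 translate by (2, 1): (-27/25, 86/25) → (23/25, 111/25); (-4/5, 22/5) → (6/5, 27/5); (-44/25, 117/25) → (6/25, 142/25); (4, 3) → (6, 4); (-93/25, -51/25) → (-43/25, -26/25)
T3 scale by (2, -1): (23/25, 111/25) → (46/25, -111/25); (6/5, 27/5) → (12/5, -27/5); (6/25, 142/25) → (12/25, -142/25); (6, 4) → (12, -4); (-43/25, -26/25) → (-86/25, 26/25)
T4 rotate counter-clockwise with cos θ = -8/17, sin θ = -15/17: (46/25, -111/25) → (-2033/425, 198/425); (12/5, -27/5) → (-501/85, 36/85); (12/25, -142/25) → (-2226/425, 956/425); (12, -4) → (-156/17, -148/17); (-86/25, 26/25) → (1078/425, 1082/425)
T5 translate by (-3, 4): (-2033/425, 198/425) → (-3308/425, 1898/425); (-501/85, 36/85) → (-756/85, 376/85); (-2226/425, 956/425) → (-3501/425, 2656/425); (-156/17, -148/17) → (-207/17, -80/17); (1078/425, 1082/425) → (-197/425, 2782/425)
T6 scale by (3, 1/2): (-3308/425, 1898/425) → (-9924/425, 949/425); (-756/85, 376/85) → (-2268/85, 188/85); (-3501/425, 2656/425) → (-10503/425, 1328/425); (-207/17, -80/17) → (-621/17, -40/17); (-197/425, 2782/425) → (-591/425, 1391/425)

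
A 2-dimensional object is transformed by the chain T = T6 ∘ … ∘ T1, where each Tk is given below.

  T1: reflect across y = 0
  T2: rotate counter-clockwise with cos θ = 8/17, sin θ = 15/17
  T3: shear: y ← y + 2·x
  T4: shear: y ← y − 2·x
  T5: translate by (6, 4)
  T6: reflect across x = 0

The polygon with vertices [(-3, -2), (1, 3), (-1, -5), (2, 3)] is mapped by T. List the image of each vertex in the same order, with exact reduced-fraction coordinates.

image vertices: (-48/17, 39/17), (-155/17, 59/17), (-19/17, 93/17), (-163/17, 74/17)

T1 reflect across y = 0: (-3, -2) → (-3, 2); (1, 3) → (1, -3); (-1, -5) → (-1, 5); (2, 3) → (2, -3)
T2 rotate counter-clockwise with cos θ = 8/17, sin θ = 15/17: (-3, 2) → (-54/17, -29/17); (1, -3) → (53/17, -9/17); (-1, 5) → (-83/17, 25/17); (2, -3) → (61/17, 6/17)
T3 shear: y ← y + 2·x: (-54/17, -29/17) → (-54/17, -137/17); (53/17, -9/17) → (53/17, 97/17); (-83/17, 25/17) → (-83/17, -141/17); (61/17, 6/17) → (61/17, 128/17)
T4 shear: y ← y − 2·x: (-54/17, -137/17) → (-54/17, -29/17); (53/17, 97/17) → (53/17, -9/17); (-83/17, -141/17) → (-83/17, 25/17); (61/17, 128/17) → (61/17, 6/17)
T5 translate by (6, 4): (-54/17, -29/17) → (48/17, 39/17); (53/17, -9/17) → (155/17, 59/17); (-83/17, 25/17) → (19/17, 93/17); (61/17, 6/17) → (163/17, 74/17)
T6 reflect across x = 0: (48/17, 39/17) → (-48/17, 39/17); (155/17, 59/17) → (-155/17, 59/17); (19/17, 93/17) → (-19/17, 93/17); (163/17, 74/17) → (-163/17, 74/17)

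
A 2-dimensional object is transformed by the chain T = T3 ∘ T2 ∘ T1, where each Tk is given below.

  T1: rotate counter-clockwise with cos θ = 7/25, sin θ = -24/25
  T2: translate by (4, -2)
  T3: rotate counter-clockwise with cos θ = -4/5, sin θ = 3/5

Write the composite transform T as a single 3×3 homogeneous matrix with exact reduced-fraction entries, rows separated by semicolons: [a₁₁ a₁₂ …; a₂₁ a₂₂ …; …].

T = [44/125 -117/125 -2; 117/125 44/125 4; 0 0 1]

T1 = [7/25 24/25 0; -24/25 7/25 0; 0 0 1]
T2·T1 = [7/25 24/25 4; -24/25 7/25 -2; 0 0 1]
T3·…·T1 = [44/125 -117/125 -2; 117/125 44/125 4; 0 0 1]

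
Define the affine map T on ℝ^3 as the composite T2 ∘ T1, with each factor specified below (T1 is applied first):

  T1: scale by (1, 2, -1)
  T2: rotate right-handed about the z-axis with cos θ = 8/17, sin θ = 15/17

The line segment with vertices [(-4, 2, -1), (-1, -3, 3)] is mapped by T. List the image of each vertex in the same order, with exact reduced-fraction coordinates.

image vertices: (-92/17, -28/17, 1), (82/17, -63/17, -3)

T1 scale by (1, 2, -1): (-4, 2, -1) → (-4, 4, 1); (-1, -3, 3) → (-1, -6, -3)
T2 rotate right-handed about the z-axis with cos θ = 8/17, sin θ = 15/17: (-4, 4, 1) → (-92/17, -28/17, 1); (-1, -6, -3) → (82/17, -63/17, -3)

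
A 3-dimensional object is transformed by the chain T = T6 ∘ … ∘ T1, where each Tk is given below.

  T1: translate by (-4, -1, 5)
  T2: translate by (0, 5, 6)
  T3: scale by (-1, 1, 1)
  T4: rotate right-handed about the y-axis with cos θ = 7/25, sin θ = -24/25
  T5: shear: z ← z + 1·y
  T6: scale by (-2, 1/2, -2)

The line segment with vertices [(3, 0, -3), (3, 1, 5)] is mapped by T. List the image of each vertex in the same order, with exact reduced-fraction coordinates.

T1 translate by (-4, -1, 5): (3, 0, -3) → (-1, -1, 2); (3, 1, 5) → (-1, 0, 10)
T2 translate by (0, 5, 6): (-1, -1, 2) → (-1, 4, 8); (-1, 0, 10) → (-1, 5, 16)
T3 scale by (-1, 1, 1): (-1, 4, 8) → (1, 4, 8); (-1, 5, 16) → (1, 5, 16)
T4 rotate right-handed about the y-axis with cos θ = 7/25, sin θ = -24/25: (1, 4, 8) → (-37/5, 4, 16/5); (1, 5, 16) → (-377/25, 5, 136/25)
T5 shear: z ← z + 1·y: (-37/5, 4, 16/5) → (-37/5, 4, 36/5); (-377/25, 5, 136/25) → (-377/25, 5, 261/25)
T6 scale by (-2, 1/2, -2): (-37/5, 4, 36/5) → (74/5, 2, -72/5); (-377/25, 5, 261/25) → (754/25, 5/2, -522/25)

image vertices: (74/5, 2, -72/5), (754/25, 5/2, -522/25)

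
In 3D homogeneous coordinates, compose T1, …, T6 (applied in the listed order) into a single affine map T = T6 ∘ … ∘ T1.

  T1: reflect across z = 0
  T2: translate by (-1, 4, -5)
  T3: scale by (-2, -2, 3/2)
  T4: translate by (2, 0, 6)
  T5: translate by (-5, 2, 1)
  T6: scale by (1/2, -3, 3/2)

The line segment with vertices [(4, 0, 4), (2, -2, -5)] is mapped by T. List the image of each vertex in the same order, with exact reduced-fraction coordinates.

T1 reflect across z = 0: (4, 0, 4) → (4, 0, -4); (2, -2, -5) → (2, -2, 5)
T2 translate by (-1, 4, -5): (4, 0, -4) → (3, 4, -9); (2, -2, 5) → (1, 2, 0)
T3 scale by (-2, -2, 3/2): (3, 4, -9) → (-6, -8, -27/2); (1, 2, 0) → (-2, -4, 0)
T4 translate by (2, 0, 6): (-6, -8, -27/2) → (-4, -8, -15/2); (-2, -4, 0) → (0, -4, 6)
T5 translate by (-5, 2, 1): (-4, -8, -15/2) → (-9, -6, -13/2); (0, -4, 6) → (-5, -2, 7)
T6 scale by (1/2, -3, 3/2): (-9, -6, -13/2) → (-9/2, 18, -39/4); (-5, -2, 7) → (-5/2, 6, 21/2)

image vertices: (-9/2, 18, -39/4), (-5/2, 6, 21/2)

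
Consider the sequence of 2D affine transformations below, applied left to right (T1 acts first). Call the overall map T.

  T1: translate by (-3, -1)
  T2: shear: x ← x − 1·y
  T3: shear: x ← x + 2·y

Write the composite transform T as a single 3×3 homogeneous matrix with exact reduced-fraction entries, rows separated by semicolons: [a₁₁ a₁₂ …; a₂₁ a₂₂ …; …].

T = [1 1 -4; 0 1 -1; 0 0 1]

T1 = [1 0 -3; 0 1 -1; 0 0 1]
T2·T1 = [1 -1 -2; 0 1 -1; 0 0 1]
T3·…·T1 = [1 1 -4; 0 1 -1; 0 0 1]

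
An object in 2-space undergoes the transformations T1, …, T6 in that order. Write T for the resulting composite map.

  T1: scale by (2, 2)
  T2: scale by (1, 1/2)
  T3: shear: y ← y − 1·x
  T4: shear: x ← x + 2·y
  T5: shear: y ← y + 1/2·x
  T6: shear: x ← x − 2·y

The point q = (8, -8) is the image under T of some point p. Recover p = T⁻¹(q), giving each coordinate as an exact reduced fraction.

p = (0, -4)

T1 = [2 0 0; 0 2 0; 0 0 1]
T2·T1 = [2 0 0; 0 1 0; 0 0 1]
T3·…·T1 = [2 0 0; -2 1 0; 0 0 1]
T4·…·T1 = [-2 2 0; -2 1 0; 0 0 1]
T5·…·T1 = [-2 2 0; -3 2 0; 0 0 1]
T6·…·T1 = [4 -2 0; -3 2 0; 0 0 1]
det M = 2; M⁻¹ = [1 1 0; 3/2 2 0; 0 0 1]
M⁻¹ · (8, -8)ᵀ = (0, -4)ᵀ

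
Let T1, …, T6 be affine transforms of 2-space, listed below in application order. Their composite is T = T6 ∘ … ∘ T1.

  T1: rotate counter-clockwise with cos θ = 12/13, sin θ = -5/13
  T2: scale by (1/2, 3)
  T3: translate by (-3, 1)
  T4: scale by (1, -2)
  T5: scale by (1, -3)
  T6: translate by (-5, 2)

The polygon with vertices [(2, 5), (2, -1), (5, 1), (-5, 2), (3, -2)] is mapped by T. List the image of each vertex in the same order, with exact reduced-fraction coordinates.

T1 rotate counter-clockwise with cos θ = 12/13, sin θ = -5/13: (2, 5) → (49/13, 50/13); (2, -1) → (19/13, -22/13); (5, 1) → (5, -1); (-5, 2) → (-50/13, 49/13); (3, -2) → (2, -3)
T2 scale by (1/2, 3): (49/13, 50/13) → (49/26, 150/13); (19/13, -22/13) → (19/26, -66/13); (5, -1) → (5/2, -3); (-50/13, 49/13) → (-25/13, 147/13); (2, -3) → (1, -9)
T3 translate by (-3, 1): (49/26, 150/13) → (-29/26, 163/13); (19/26, -66/13) → (-59/26, -53/13); (5/2, -3) → (-1/2, -2); (-25/13, 147/13) → (-64/13, 160/13); (1, -9) → (-2, -8)
T4 scale by (1, -2): (-29/26, 163/13) → (-29/26, -326/13); (-59/26, -53/13) → (-59/26, 106/13); (-1/2, -2) → (-1/2, 4); (-64/13, 160/13) → (-64/13, -320/13); (-2, -8) → (-2, 16)
T5 scale by (1, -3): (-29/26, -326/13) → (-29/26, 978/13); (-59/26, 106/13) → (-59/26, -318/13); (-1/2, 4) → (-1/2, -12); (-64/13, -320/13) → (-64/13, 960/13); (-2, 16) → (-2, -48)
T6 translate by (-5, 2): (-29/26, 978/13) → (-159/26, 1004/13); (-59/26, -318/13) → (-189/26, -292/13); (-1/2, -12) → (-11/2, -10); (-64/13, 960/13) → (-129/13, 986/13); (-2, -48) → (-7, -46)

image vertices: (-159/26, 1004/13), (-189/26, -292/13), (-11/2, -10), (-129/13, 986/13), (-7, -46)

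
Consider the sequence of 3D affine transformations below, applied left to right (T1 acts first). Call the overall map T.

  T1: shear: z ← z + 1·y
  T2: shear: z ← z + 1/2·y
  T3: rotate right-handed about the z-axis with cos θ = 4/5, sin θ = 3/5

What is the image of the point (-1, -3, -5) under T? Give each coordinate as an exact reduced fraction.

T(p) = (1, -3, -19/2)

T1 shear: z ← z + 1·y: (-1, -3, -5) → (-1, -3, -8)
T2 shear: z ← z + 1/2·y: (-1, -3, -8) → (-1, -3, -19/2)
T3 rotate right-handed about the z-axis with cos θ = 4/5, sin θ = 3/5: (-1, -3, -19/2) → (1, -3, -19/2)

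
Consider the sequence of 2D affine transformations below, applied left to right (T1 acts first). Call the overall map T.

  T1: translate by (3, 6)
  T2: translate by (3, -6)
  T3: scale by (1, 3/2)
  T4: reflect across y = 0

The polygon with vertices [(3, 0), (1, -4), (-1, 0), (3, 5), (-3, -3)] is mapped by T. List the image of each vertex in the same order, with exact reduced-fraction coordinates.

T1 translate by (3, 6): (3, 0) → (6, 6); (1, -4) → (4, 2); (-1, 0) → (2, 6); (3, 5) → (6, 11); (-3, -3) → (0, 3)
T2 translate by (3, -6): (6, 6) → (9, 0); (4, 2) → (7, -4); (2, 6) → (5, 0); (6, 11) → (9, 5); (0, 3) → (3, -3)
T3 scale by (1, 3/2): (9, 0) → (9, 0); (7, -4) → (7, -6); (5, 0) → (5, 0); (9, 5) → (9, 15/2); (3, -3) → (3, -9/2)
T4 reflect across y = 0: (9, 0) → (9, 0); (7, -6) → (7, 6); (5, 0) → (5, 0); (9, 15/2) → (9, -15/2); (3, -9/2) → (3, 9/2)

image vertices: (9, 0), (7, 6), (5, 0), (9, -15/2), (3, 9/2)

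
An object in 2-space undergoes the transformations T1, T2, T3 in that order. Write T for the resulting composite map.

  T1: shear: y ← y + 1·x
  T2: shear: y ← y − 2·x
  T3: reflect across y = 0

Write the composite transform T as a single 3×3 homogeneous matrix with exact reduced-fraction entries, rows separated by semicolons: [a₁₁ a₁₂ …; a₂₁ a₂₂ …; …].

T = [1 0 0; 1 -1 0; 0 0 1]

T1 = [1 0 0; 1 1 0; 0 0 1]
T2·T1 = [1 0 0; -1 1 0; 0 0 1]
T3·…·T1 = [1 0 0; 1 -1 0; 0 0 1]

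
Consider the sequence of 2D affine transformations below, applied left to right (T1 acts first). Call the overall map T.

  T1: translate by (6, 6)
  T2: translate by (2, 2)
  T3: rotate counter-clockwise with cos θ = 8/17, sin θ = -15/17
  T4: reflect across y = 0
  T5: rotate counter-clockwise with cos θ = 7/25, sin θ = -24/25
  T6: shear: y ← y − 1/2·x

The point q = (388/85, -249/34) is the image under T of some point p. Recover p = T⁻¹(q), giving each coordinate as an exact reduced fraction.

T1 = [1 0 6; 0 1 6; 0 0 1]
T2·T1 = [1 0 8; 0 1 8; 0 0 1]
T3·…·T1 = [8/17 15/17 184/17; -15/17 8/17 -56/17; 0 0 1]
T4·…·T1 = [8/17 15/17 184/17; 15/17 -8/17 56/17; 0 0 1]
T5·…·T1 = [416/425 -87/425 2632/425; -87/425 -416/425 -4024/425; 0 0 1]
T6·…·T1 = [416/425 -87/425 2632/425; -59/85 -149/170 -1068/85; 0 0 1]
det M = -1; M⁻¹ = [149/170 -87/425 -8; -59/85 -416/425 -8; 0 0 1]
M⁻¹ · (388/85, -249/34)ᵀ = (-5/2, -4)ᵀ

p = (-5/2, -4)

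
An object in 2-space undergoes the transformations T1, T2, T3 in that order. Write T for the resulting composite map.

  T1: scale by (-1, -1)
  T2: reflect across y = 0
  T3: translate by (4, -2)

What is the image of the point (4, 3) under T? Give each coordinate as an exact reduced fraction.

T1 scale by (-1, -1): (4, 3) → (-4, -3)
T2 reflect across y = 0: (-4, -3) → (-4, 3)
T3 translate by (4, -2): (-4, 3) → (0, 1)

T(p) = (0, 1)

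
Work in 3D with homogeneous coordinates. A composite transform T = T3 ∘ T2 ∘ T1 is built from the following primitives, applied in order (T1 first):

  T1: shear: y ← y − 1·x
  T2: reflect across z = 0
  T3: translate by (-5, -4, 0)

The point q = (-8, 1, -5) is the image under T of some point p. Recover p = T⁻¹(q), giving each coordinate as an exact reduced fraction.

T1 = [1 0 0 0; -1 1 0 0; 0 0 1 0; 0 0 0 1]
T2·T1 = [1 0 0 0; -1 1 0 0; 0 0 -1 0; 0 0 0 1]
T3·…·T1 = [1 0 0 -5; -1 1 0 -4; 0 0 -1 0; 0 0 0 1]
det M = -1; M⁻¹ = [1 0 0 5; 1 1 0 9; 0 0 -1 0; 0 0 0 1]
M⁻¹ · (-8, 1, -5)ᵀ = (-3, 2, 5)ᵀ

p = (-3, 2, 5)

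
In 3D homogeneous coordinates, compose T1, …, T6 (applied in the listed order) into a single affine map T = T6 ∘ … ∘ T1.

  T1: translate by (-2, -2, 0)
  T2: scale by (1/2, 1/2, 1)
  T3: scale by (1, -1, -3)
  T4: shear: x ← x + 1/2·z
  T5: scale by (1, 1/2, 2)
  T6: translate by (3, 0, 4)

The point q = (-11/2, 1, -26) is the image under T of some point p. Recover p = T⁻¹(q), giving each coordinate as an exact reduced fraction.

p = (0, -2, 5)

T1 = [1 0 0 -2; 0 1 0 -2; 0 0 1 0; 0 0 0 1]
T2·T1 = [1/2 0 0 -1; 0 1/2 0 -1; 0 0 1 0; 0 0 0 1]
T3·…·T1 = [1/2 0 0 -1; 0 -1/2 0 1; 0 0 -3 0; 0 0 0 1]
T4·…·T1 = [1/2 0 -3/2 -1; 0 -1/2 0 1; 0 0 -3 0; 0 0 0 1]
T5·…·T1 = [1/2 0 -3/2 -1; 0 -1/4 0 1/2; 0 0 -6 0; 0 0 0 1]
T6·…·T1 = [1/2 0 -3/2 2; 0 -1/4 0 1/2; 0 0 -6 4; 0 0 0 1]
det M = 3/4; M⁻¹ = [2 0 -1/2 -2; 0 -4 0 2; 0 0 -1/6 2/3; 0 0 0 1]
M⁻¹ · (-11/2, 1, -26)ᵀ = (0, -2, 5)ᵀ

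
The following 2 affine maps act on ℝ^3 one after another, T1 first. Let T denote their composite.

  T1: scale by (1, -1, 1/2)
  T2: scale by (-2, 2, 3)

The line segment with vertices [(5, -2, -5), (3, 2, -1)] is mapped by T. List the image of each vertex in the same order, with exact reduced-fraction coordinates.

T1 scale by (1, -1, 1/2): (5, -2, -5) → (5, 2, -5/2); (3, 2, -1) → (3, -2, -1/2)
T2 scale by (-2, 2, 3): (5, 2, -5/2) → (-10, 4, -15/2); (3, -2, -1/2) → (-6, -4, -3/2)

image vertices: (-10, 4, -15/2), (-6, -4, -3/2)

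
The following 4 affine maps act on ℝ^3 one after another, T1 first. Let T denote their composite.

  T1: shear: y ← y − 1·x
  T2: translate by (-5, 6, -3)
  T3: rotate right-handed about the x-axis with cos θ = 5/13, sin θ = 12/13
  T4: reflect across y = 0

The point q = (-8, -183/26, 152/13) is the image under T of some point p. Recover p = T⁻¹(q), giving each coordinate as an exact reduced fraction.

p = (-3, 9/2, 1)

T1 = [1 0 0 0; -1 1 0 0; 0 0 1 0; 0 0 0 1]
T2·T1 = [1 0 0 -5; -1 1 0 6; 0 0 1 -3; 0 0 0 1]
T3·…·T1 = [1 0 0 -5; -5/13 5/13 -12/13 66/13; -12/13 12/13 5/13 57/13; 0 0 0 1]
T4·…·T1 = [1 0 0 -5; 5/13 -5/13 12/13 -66/13; -12/13 12/13 5/13 57/13; 0 0 0 1]
det M = -1; M⁻¹ = [1 0 0 5; 1 -5/13 12/13 -1; 0 12/13 5/13 3; 0 0 0 1]
M⁻¹ · (-8, -183/26, 152/13)ᵀ = (-3, 9/2, 1)ᵀ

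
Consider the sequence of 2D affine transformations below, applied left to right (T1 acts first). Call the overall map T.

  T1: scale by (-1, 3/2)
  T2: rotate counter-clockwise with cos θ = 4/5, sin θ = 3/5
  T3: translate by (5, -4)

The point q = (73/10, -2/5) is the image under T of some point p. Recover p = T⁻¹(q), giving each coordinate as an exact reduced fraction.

p = (-4, 1)

T1 = [-1 0 0; 0 3/2 0; 0 0 1]
T2·T1 = [-4/5 -9/10 0; -3/5 6/5 0; 0 0 1]
T3·…·T1 = [-4/5 -9/10 5; -3/5 6/5 -4; 0 0 1]
det M = -3/2; M⁻¹ = [-4/5 -3/5 8/5; -2/5 8/15 62/15; 0 0 1]
M⁻¹ · (73/10, -2/5)ᵀ = (-4, 1)ᵀ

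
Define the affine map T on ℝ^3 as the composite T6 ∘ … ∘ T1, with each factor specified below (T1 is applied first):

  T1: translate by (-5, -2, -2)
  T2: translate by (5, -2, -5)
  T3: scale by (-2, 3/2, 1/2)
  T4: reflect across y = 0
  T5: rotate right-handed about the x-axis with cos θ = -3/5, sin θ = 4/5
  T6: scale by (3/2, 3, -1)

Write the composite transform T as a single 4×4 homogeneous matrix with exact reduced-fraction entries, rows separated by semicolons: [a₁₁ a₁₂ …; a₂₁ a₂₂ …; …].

T1 = [1 0 0 -5; 0 1 0 -2; 0 0 1 -2; 0 0 0 1]
T2·T1 = [1 0 0 0; 0 1 0 -4; 0 0 1 -7; 0 0 0 1]
T3·…·T1 = [-2 0 0 0; 0 3/2 0 -6; 0 0 1/2 -7/2; 0 0 0 1]
T4·…·T1 = [-2 0 0 0; 0 -3/2 0 6; 0 0 1/2 -7/2; 0 0 0 1]
T5·…·T1 = [-2 0 0 0; 0 9/10 -2/5 -4/5; 0 -6/5 -3/10 69/10; 0 0 0 1]
T6·…·T1 = [-3 0 0 0; 0 27/10 -6/5 -12/5; 0 6/5 3/10 -69/10; 0 0 0 1]

T = [-3 0 0 0; 0 27/10 -6/5 -12/5; 0 6/5 3/10 -69/10; 0 0 0 1]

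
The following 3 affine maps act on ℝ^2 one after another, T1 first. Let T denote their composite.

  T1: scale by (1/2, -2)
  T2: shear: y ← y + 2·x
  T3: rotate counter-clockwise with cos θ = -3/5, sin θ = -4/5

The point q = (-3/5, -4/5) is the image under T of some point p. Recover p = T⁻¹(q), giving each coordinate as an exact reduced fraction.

p = (2, 1)

T1 = [1/2 0 0; 0 -2 0; 0 0 1]
T2·T1 = [1/2 0 0; 1 -2 0; 0 0 1]
T3·…·T1 = [1/2 -8/5 0; -1 6/5 0; 0 0 1]
det M = -1; M⁻¹ = [-6/5 -8/5 0; -1 -1/2 0; 0 0 1]
M⁻¹ · (-3/5, -4/5)ᵀ = (2, 1)ᵀ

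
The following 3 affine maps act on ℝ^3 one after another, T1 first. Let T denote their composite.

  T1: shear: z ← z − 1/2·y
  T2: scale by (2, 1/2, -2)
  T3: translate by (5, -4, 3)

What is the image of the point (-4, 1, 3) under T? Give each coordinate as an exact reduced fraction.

T1 shear: z ← z − 1/2·y: (-4, 1, 3) → (-4, 1, 5/2)
T2 scale by (2, 1/2, -2): (-4, 1, 5/2) → (-8, 1/2, -5)
T3 translate by (5, -4, 3): (-8, 1/2, -5) → (-3, -7/2, -2)

T(p) = (-3, -7/2, -2)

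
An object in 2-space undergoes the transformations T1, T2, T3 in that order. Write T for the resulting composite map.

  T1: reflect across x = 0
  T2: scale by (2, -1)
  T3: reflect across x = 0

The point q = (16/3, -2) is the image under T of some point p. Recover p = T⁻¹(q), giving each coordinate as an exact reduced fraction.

T1 = [-1 0 0; 0 1 0; 0 0 1]
T2·T1 = [-2 0 0; 0 -1 0; 0 0 1]
T3·…·T1 = [2 0 0; 0 -1 0; 0 0 1]
det M = -2; M⁻¹ = [1/2 0 0; 0 -1 0; 0 0 1]
M⁻¹ · (16/3, -2)ᵀ = (8/3, 2)ᵀ

p = (8/3, 2)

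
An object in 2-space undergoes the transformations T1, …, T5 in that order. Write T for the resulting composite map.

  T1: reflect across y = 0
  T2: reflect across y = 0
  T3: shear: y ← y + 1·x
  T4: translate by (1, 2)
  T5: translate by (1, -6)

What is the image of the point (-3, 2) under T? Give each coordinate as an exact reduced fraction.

T1 reflect across y = 0: (-3, 2) → (-3, -2)
T2 reflect across y = 0: (-3, -2) → (-3, 2)
T3 shear: y ← y + 1·x: (-3, 2) → (-3, -1)
T4 translate by (1, 2): (-3, -1) → (-2, 1)
T5 translate by (1, -6): (-2, 1) → (-1, -5)

T(p) = (-1, -5)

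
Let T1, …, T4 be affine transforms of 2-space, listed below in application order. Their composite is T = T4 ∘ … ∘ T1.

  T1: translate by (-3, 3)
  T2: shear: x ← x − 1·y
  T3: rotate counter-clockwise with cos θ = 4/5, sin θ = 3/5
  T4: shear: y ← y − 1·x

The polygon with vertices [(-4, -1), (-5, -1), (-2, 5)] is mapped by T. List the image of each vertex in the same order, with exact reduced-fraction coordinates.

image vertices: (-42/5, 23/5), (-46/5, 24/5), (-76/5, 69/5)

T1 translate by (-3, 3): (-4, -1) → (-7, 2); (-5, -1) → (-8, 2); (-2, 5) → (-5, 8)
T2 shear: x ← x − 1·y: (-7, 2) → (-9, 2); (-8, 2) → (-10, 2); (-5, 8) → (-13, 8)
T3 rotate counter-clockwise with cos θ = 4/5, sin θ = 3/5: (-9, 2) → (-42/5, -19/5); (-10, 2) → (-46/5, -22/5); (-13, 8) → (-76/5, -7/5)
T4 shear: y ← y − 1·x: (-42/5, -19/5) → (-42/5, 23/5); (-46/5, -22/5) → (-46/5, 24/5); (-76/5, -7/5) → (-76/5, 69/5)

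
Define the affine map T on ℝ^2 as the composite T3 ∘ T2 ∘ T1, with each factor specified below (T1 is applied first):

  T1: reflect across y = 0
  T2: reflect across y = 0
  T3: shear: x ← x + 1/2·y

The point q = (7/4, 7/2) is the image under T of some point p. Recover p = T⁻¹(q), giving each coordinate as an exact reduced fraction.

T1 = [1 0 0; 0 -1 0; 0 0 1]
T2·T1 = [1 0 0; 0 1 0; 0 0 1]
T3·…·T1 = [1 1/2 0; 0 1 0; 0 0 1]
det M = 1; M⁻¹ = [1 -1/2 0; 0 1 0; 0 0 1]
M⁻¹ · (7/4, 7/2)ᵀ = (0, 7/2)ᵀ

p = (0, 7/2)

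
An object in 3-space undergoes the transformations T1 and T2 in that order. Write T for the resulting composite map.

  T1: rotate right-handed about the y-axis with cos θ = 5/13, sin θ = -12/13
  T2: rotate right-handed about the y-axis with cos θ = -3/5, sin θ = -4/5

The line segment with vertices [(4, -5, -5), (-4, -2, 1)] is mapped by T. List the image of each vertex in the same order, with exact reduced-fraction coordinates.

image vertices: (-332/65, -5, 251/65), (268/65, -2, 1/65)

T1 rotate right-handed about the y-axis with cos θ = 5/13, sin θ = -12/13: (4, -5, -5) → (80/13, -5, 23/13); (-4, -2, 1) → (-32/13, -2, -43/13)
T2 rotate right-handed about the y-axis with cos θ = -3/5, sin θ = -4/5: (80/13, -5, 23/13) → (-332/65, -5, 251/65); (-32/13, -2, -43/13) → (268/65, -2, 1/65)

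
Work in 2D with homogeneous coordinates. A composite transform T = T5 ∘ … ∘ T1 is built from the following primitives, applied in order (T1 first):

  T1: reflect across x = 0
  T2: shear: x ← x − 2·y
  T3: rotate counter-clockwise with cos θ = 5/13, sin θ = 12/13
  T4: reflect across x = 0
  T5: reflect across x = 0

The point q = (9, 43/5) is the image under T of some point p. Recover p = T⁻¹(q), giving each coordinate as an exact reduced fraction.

T1 = [-1 0 0; 0 1 0; 0 0 1]
T2·T1 = [-1 -2 0; 0 1 0; 0 0 1]
T3·…·T1 = [-5/13 -22/13 0; -12/13 -19/13 0; 0 0 1]
T4·…·T1 = [5/13 22/13 0; -12/13 -19/13 0; 0 0 1]
T5·…·T1 = [-5/13 -22/13 0; -12/13 -19/13 0; 0 0 1]
det M = -1; M⁻¹ = [19/13 -22/13 0; -12/13 5/13 0; 0 0 1]
M⁻¹ · (9, 43/5)ᵀ = (-7/5, -5)ᵀ

p = (-7/5, -5)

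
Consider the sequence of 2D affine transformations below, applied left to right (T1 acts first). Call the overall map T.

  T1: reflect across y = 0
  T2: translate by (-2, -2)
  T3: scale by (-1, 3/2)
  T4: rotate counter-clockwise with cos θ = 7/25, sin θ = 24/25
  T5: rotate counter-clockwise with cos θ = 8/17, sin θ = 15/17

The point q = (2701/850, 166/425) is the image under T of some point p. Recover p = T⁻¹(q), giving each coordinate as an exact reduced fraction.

p = (4, -1/3)

T1 = [1 0 0; 0 -1 0; 0 0 1]
T2·T1 = [1 0 -2; 0 -1 -2; 0 0 1]
T3·…·T1 = [-1 0 2; 0 -3/2 -3; 0 0 1]
T4·…·T1 = [-7/25 36/25 86/25; -24/25 -21/50 27/25; 0 0 1]
T5·…·T1 = [304/425 891/850 283/425; -297/425 456/425 1506/425; 0 0 1]
det M = 3/2; M⁻¹ = [304/425 -297/425 2; 198/425 608/1275 -2; 0 0 1]
M⁻¹ · (2701/850, 166/425)ᵀ = (4, -1/3)ᵀ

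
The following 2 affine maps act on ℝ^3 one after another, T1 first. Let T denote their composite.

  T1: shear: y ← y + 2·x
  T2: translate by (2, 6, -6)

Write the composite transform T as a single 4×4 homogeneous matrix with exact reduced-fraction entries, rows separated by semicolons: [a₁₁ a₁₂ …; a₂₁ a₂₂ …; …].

T = [1 0 0 2; 2 1 0 6; 0 0 1 -6; 0 0 0 1]

T1 = [1 0 0 0; 2 1 0 0; 0 0 1 0; 0 0 0 1]
T2·T1 = [1 0 0 2; 2 1 0 6; 0 0 1 -6; 0 0 0 1]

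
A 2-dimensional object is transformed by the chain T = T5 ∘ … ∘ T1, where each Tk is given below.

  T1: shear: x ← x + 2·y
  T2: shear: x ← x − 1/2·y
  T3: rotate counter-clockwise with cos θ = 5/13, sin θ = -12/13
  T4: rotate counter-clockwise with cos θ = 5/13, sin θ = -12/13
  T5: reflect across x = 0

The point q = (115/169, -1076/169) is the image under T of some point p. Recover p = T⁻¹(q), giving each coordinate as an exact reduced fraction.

T1 = [1 2 0; 0 1 0; 0 0 1]
T2·T1 = [1 3/2 0; 0 1 0; 0 0 1]
T3·…·T1 = [5/13 3/2 0; -12/13 -1 0; 0 0 1]
T4·…·T1 = [-119/169 -9/26 0; -120/169 -23/13 0; 0 0 1]
T5·…·T1 = [119/169 9/26 0; -120/169 -23/13 0; 0 0 1]
det M = -1; M⁻¹ = [23/13 9/26 0; -120/169 -119/169 0; 0 0 1]
M⁻¹ · (115/169, -1076/169)ᵀ = (-1, 4)ᵀ

p = (-1, 4)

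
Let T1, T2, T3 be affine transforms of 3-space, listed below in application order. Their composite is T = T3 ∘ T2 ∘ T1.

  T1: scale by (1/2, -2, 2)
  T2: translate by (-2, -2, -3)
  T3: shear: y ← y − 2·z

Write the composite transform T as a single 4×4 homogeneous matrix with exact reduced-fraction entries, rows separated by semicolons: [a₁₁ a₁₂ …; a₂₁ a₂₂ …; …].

T = [1/2 0 0 -2; 0 -2 -4 4; 0 0 2 -3; 0 0 0 1]

T1 = [1/2 0 0 0; 0 -2 0 0; 0 0 2 0; 0 0 0 1]
T2·T1 = [1/2 0 0 -2; 0 -2 0 -2; 0 0 2 -3; 0 0 0 1]
T3·…·T1 = [1/2 0 0 -2; 0 -2 -4 4; 0 0 2 -3; 0 0 0 1]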